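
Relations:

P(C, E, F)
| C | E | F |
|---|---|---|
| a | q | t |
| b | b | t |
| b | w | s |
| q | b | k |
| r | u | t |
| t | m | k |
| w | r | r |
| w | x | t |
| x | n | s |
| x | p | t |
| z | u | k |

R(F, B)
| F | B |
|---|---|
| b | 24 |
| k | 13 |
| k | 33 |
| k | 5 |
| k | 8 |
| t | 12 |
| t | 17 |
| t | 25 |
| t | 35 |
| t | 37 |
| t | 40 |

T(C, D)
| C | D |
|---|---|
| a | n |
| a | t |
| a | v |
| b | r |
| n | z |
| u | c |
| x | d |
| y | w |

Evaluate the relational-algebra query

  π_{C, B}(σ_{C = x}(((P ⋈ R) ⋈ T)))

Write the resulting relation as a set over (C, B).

{(x, 12), (x, 17), (x, 25), (x, 35), (x, 37), (x, 40)}

P ⋈ R (natural join on F): {(a, q, t, 12), (a, q, t, 17), (a, q, t, 25), (a, q, t, 35), (a, q, t, 37), (a, q, t, 40), (b, b, t, 12), (b, b, t, 17), (b, b, t, 25), (b, b, t, 35), (b, b, t, 37), (b, b, t, 40), (q, b, k, 13), (q, b, k, 33), (q, b, k, 5), (q, b, k, 8), (r, u, t, 12), (r, u, t, 17), (r, u, t, 25), (r, u, t, 35), (r, u, t, 37), (r, u, t, 40), (t, m, k, 13), (t, m, k, 33), (t, m, k, 5), (t, m, k, 8), (w, x, t, 12), (w, x, t, 17), (w, x, t, 25), (w, x, t, 35), (w, x, t, 37), (w, x, t, 40), (x, p, t, 12), (x, p, t, 17), (x, p, t, 25), (x, p, t, 35), (x, p, t, 37), (x, p, t, 40), (z, u, k, 13), (z, u, k, 33), (z, u, k, 5), (z, u, k, 8)}
(P ⋈ R) ⋈ T (natural join on C): {(a, q, t, 12, n), (a, q, t, 12, t), (a, q, t, 12, v), (a, q, t, 17, n), (a, q, t, 17, t), (a, q, t, 17, v), (a, q, t, 25, n), (a, q, t, 25, t), (a, q, t, 25, v), (a, q, t, 35, n), (a, q, t, 35, t), (a, q, t, 35, v), (a, q, t, 37, n), (a, q, t, 37, t), (a, q, t, 37, v), (a, q, t, 40, n), (a, q, t, 40, t), (a, q, t, 40, v), (b, b, t, 12, r), (b, b, t, 17, r), (b, b, t, 25, r), (b, b, t, 35, r), (b, b, t, 37, r), (b, b, t, 40, r), (x, p, t, 12, d), (x, p, t, 17, d), (x, p, t, 25, d), (x, p, t, 35, d), (x, p, t, 37, d), (x, p, t, 40, d)}
σ[C = x]: keep tuples satisfying C = x → {(x, p, t, 12, d), (x, p, t, 17, d), (x, p, t, 25, d), (x, p, t, 35, d), (x, p, t, 37, d), (x, p, t, 40, d)}
Projecting to C, B: {(x, 12), (x, 17), (x, 25), (x, 35), (x, 37), (x, 40)}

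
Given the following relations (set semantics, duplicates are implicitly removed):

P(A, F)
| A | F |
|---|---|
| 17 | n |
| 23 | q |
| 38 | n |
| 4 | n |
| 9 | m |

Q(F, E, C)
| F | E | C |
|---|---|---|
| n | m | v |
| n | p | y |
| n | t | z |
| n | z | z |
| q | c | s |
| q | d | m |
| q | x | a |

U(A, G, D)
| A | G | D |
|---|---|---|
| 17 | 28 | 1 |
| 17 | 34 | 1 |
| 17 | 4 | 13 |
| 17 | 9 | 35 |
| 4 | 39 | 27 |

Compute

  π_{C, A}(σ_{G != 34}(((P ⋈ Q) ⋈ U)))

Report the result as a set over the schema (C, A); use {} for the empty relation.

Joining P and Q on F yields {(17, n, m, v), (17, n, p, y), (17, n, t, z), (17, n, z, z), (23, q, c, s), (23, q, d, m), (23, q, x, a), (38, n, m, v), (38, n, p, y), (38, n, t, z), (38, n, z, z), (4, n, m, v), (4, n, p, y), (4, n, t, z), (4, n, z, z)}.
Joining (P ⋈ Q) and U on A yields {(17, n, m, v, 28, 1), (17, n, m, v, 34, 1), (17, n, m, v, 4, 13), (17, n, m, v, 9, 35), (17, n, p, y, 28, 1), (17, n, p, y, 34, 1), (17, n, p, y, 4, 13), (17, n, p, y, 9, 35), (17, n, t, z, 28, 1), (17, n, t, z, 34, 1), (17, n, t, z, 4, 13), (17, n, t, z, 9, 35), (17, n, z, z, 28, 1), (17, n, z, z, 34, 1), (17, n, z, z, 4, 13), (17, n, z, z, 9, 35), (4, n, m, v, 39, 27), (4, n, p, y, 39, 27), (4, n, t, z, 39, 27), (4, n, z, z, 39, 27)}.
Apply σ_{G != 34}; surviving tuples: {(17, n, m, v, 28, 1), (17, n, m, v, 4, 13), (17, n, m, v, 9, 35), (17, n, p, y, 28, 1), (17, n, p, y, 4, 13), (17, n, p, y, 9, 35), (17, n, t, z, 28, 1), (17, n, t, z, 4, 13), (17, n, t, z, 9, 35), (17, n, z, z, 28, 1), (17, n, z, z, 4, 13), (17, n, z, z, 9, 35), (4, n, m, v, 39, 27), (4, n, p, y, 39, 27), (4, n, t, z, 39, 27), (4, n, z, z, 39, 27)}
π[C, A]: project onto (C, A) (10 duplicate(s) eliminated) → {(v, 17), (v, 4), (y, 17), (y, 4), (z, 17), (z, 4)}

{(v, 17), (v, 4), (y, 17), (y, 4), (z, 17), (z, 4)}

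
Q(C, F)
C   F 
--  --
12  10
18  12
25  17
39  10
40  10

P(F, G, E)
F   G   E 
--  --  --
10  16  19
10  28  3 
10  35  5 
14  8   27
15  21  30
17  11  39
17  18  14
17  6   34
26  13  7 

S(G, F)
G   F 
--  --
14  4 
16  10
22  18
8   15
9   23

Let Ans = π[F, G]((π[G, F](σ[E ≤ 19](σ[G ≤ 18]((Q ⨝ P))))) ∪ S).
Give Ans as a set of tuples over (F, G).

Natural join on F: {(12, 10, 16, 19), (12, 10, 28, 3), (12, 10, 35, 5), (25, 17, 11, 39), (25, 17, 18, 14), (25, 17, 6, 34), (39, 10, 16, 19), (39, 10, 28, 3), (39, 10, 35, 5), (40, 10, 16, 19), (40, 10, 28, 3), (40, 10, 35, 5)}
σ[G ≤ 18]: keep tuples satisfying G ≤ 18 → {(12, 10, 16, 19), (25, 17, 11, 39), (25, 17, 18, 14), (25, 17, 6, 34), (39, 10, 16, 19), (40, 10, 16, 19)}
σ[E ≤ 19]: keep tuples satisfying E ≤ 19 → {(12, 10, 16, 19), (25, 17, 18, 14), (39, 10, 16, 19), (40, 10, 16, 19)}
π_{G, F} gives {(16, 10), (18, 17)} (2 duplicate(s) eliminated).
Taking the union: {(14, 4), (16, 10), (18, 17), (22, 18), (8, 15), (9, 23)}
π_{F, G} gives {(10, 16), (15, 8), (17, 18), (18, 22), (23, 9), (4, 14)}.

{(10, 16), (15, 8), (17, 18), (18, 22), (23, 9), (4, 14)}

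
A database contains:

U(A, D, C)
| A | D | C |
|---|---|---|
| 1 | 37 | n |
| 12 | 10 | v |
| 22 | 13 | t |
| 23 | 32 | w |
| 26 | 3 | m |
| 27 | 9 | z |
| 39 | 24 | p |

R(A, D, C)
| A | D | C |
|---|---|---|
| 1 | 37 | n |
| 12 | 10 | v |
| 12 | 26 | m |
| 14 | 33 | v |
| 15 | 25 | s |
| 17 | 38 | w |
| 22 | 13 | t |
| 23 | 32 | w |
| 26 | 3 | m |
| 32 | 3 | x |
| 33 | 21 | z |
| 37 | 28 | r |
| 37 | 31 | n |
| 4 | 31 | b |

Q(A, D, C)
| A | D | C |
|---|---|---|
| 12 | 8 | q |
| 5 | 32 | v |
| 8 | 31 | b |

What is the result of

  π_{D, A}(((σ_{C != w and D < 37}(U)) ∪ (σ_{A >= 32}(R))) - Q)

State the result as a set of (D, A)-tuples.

{(10, 12), (13, 22), (21, 33), (24, 39), (28, 37), (3, 26), (3, 32), (31, 37), (9, 27)}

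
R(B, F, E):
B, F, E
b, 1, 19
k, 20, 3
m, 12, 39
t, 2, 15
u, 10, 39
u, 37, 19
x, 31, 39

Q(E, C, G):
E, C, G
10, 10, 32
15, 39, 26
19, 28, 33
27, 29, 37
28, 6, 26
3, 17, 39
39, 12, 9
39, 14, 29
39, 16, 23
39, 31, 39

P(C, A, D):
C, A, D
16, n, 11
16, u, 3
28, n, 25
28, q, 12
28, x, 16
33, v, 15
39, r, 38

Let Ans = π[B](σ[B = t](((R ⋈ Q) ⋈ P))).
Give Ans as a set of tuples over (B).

R ⋈ Q (natural join on E): {(b, 1, 19, 28, 33), (k, 20, 3, 17, 39), (m, 12, 39, 12, 9), (m, 12, 39, 14, 29), (m, 12, 39, 16, 23), (m, 12, 39, 31, 39), (t, 2, 15, 39, 26), (u, 10, 39, 12, 9), (u, 10, 39, 14, 29), (u, 10, 39, 16, 23), (u, 10, 39, 31, 39), (u, 37, 19, 28, 33), (x, 31, 39, 12, 9), (x, 31, 39, 14, 29), (x, 31, 39, 16, 23), (x, 31, 39, 31, 39)}
(R ⋈ Q) ⋈ P (natural join on C): {(b, 1, 19, 28, 33, n, 25), (b, 1, 19, 28, 33, q, 12), (b, 1, 19, 28, 33, x, 16), (m, 12, 39, 16, 23, n, 11), (m, 12, 39, 16, 23, u, 3), (t, 2, 15, 39, 26, r, 38), (u, 10, 39, 16, 23, n, 11), (u, 10, 39, 16, 23, u, 3), (u, 37, 19, 28, 33, n, 25), (u, 37, 19, 28, 33, q, 12), (u, 37, 19, 28, 33, x, 16), (x, 31, 39, 16, 23, n, 11), (x, 31, 39, 16, 23, u, 3)}
σ[B = t]: keep tuples satisfying B = t → {(t, 2, 15, 39, 26, r, 38)}
π_{B} gives {t}.

{t}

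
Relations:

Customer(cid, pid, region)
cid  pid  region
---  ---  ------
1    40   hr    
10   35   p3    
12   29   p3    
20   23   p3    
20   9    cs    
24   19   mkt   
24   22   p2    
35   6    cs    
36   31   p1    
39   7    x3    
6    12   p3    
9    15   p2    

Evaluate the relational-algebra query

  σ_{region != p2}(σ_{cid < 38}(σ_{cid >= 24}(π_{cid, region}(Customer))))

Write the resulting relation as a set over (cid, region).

Keep only column(s) cid, region: {(1, hr), (10, p3), (12, p3), (20, cs), (20, p3), (24, mkt), (24, p2), (35, cs), (36, p1), (39, x3), (6, p3), (9, p2)}
Selection cid >= 24: {(24, mkt), (24, p2), (35, cs), (36, p1), (39, x3)}
Selection cid < 38: {(24, mkt), (24, p2), (35, cs), (36, p1)}
Selection region != p2: {(24, mkt), (35, cs), (36, p1)}

{(24, mkt), (35, cs), (36, p1)}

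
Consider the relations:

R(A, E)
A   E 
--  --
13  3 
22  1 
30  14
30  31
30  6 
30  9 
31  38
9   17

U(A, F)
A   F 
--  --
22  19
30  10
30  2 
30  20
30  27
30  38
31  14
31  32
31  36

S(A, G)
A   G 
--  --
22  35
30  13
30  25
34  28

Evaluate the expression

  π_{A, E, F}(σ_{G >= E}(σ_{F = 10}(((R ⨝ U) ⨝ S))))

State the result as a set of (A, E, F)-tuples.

Natural join on A: {(22, 1, 19), (30, 14, 10), (30, 14, 2), (30, 14, 20), (30, 14, 27), (30, 14, 38), (30, 31, 10), (30, 31, 2), (30, 31, 20), (30, 31, 27), (30, 31, 38), (30, 6, 10), (30, 6, 2), (30, 6, 20), (30, 6, 27), (30, 6, 38), (30, 9, 10), (30, 9, 2), (30, 9, 20), (30, 9, 27), (30, 9, 38), (31, 38, 14), (31, 38, 32), (31, 38, 36)}
Natural join on A: {(22, 1, 19, 35), (30, 14, 10, 13), (30, 14, 10, 25), (30, 14, 2, 13), (30, 14, 2, 25), (30, 14, 20, 13), (30, 14, 20, 25), (30, 14, 27, 13), (30, 14, 27, 25), (30, 14, 38, 13), (30, 14, 38, 25), (30, 31, 10, 13), (30, 31, 10, 25), (30, 31, 2, 13), (30, 31, 2, 25), (30, 31, 20, 13), (30, 31, 20, 25), (30, 31, 27, 13), (30, 31, 27, 25), (30, 31, 38, 13), (30, 31, 38, 25), (30, 6, 10, 13), (30, 6, 10, 25), (30, 6, 2, 13), (30, 6, 2, 25), (30, 6, 20, 13), (30, 6, 20, 25), (30, 6, 27, 13), (30, 6, 27, 25), (30, 6, 38, 13), (30, 6, 38, 25), (30, 9, 10, 13), (30, 9, 10, 25), (30, 9, 2, 13), (30, 9, 2, 25), (30, 9, 20, 13), (30, 9, 20, 25), (30, 9, 27, 13), (30, 9, 27, 25), (30, 9, 38, 13), (30, 9, 38, 25)}
σ[F = 10]: keep tuples satisfying F = 10 → {(30, 14, 10, 13), (30, 14, 10, 25), (30, 31, 10, 13), (30, 31, 10, 25), (30, 6, 10, 13), (30, 6, 10, 25), (30, 9, 10, 13), (30, 9, 10, 25)}
σ[G >= E]: keep tuples satisfying G >= E → {(30, 14, 10, 25), (30, 6, 10, 13), (30, 6, 10, 25), (30, 9, 10, 13), (30, 9, 10, 25)}
Projecting to A, E, F (2 duplicate(s) eliminated): {(30, 14, 10), (30, 6, 10), (30, 9, 10)}

{(30, 14, 10), (30, 6, 10), (30, 9, 10)}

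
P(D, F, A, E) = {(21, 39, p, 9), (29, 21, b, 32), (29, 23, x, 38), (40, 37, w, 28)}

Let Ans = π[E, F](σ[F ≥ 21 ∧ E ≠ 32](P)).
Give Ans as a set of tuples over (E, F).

Selection F ≥ 21 ∧ E ≠ 32: {(21, 39, p, 9), (29, 23, x, 38), (40, 37, w, 28)}
π[E, F]: project onto (E, F) → {(28, 37), (38, 23), (9, 39)}

{(28, 37), (38, 23), (9, 39)}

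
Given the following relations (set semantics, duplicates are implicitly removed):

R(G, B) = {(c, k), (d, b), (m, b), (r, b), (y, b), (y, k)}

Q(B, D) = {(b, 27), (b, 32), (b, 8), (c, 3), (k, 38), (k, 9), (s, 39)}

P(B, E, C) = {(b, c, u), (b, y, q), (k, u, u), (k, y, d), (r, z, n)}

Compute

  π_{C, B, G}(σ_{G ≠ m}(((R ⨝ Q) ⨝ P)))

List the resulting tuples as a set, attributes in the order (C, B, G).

R ⋈ Q (natural join on B): {(c, k, 38), (c, k, 9), (d, b, 27), (d, b, 32), (d, b, 8), (m, b, 27), (m, b, 32), (m, b, 8), (r, b, 27), (r, b, 32), (r, b, 8), (y, b, 27), (y, b, 32), (y, b, 8), (y, k, 38), (y, k, 9)}
(R ⨝ Q) ⋈ P (natural join on B): {(c, k, 38, u, u), (c, k, 38, y, d), (c, k, 9, u, u), (c, k, 9, y, d), (d, b, 27, c, u), (d, b, 27, y, q), (d, b, 32, c, u), (d, b, 32, y, q), (d, b, 8, c, u), (d, b, 8, y, q), (m, b, 27, c, u), (m, b, 27, y, q), (m, b, 32, c, u), (m, b, 32, y, q), (m, b, 8, c, u), (m, b, 8, y, q), (r, b, 27, c, u), (r, b, 27, y, q), (r, b, 32, c, u), (r, b, 32, y, q), (r, b, 8, c, u), (r, b, 8, y, q), (y, b, 27, c, u), (y, b, 27, y, q), (y, b, 32, c, u), (y, b, 32, y, q), (y, b, 8, c, u), (y, b, 8, y, q), (y, k, 38, u, u), (y, k, 38, y, d), (y, k, 9, u, u), (y, k, 9, y, d)}
σ[G ≠ m]: keep tuples satisfying G ≠ m → {(c, k, 38, u, u), (c, k, 38, y, d), (c, k, 9, u, u), (c, k, 9, y, d), (d, b, 27, c, u), (d, b, 27, y, q), (d, b, 32, c, u), (d, b, 32, y, q), (d, b, 8, c, u), (d, b, 8, y, q), (r, b, 27, c, u), (r, b, 27, y, q), (r, b, 32, c, u), (r, b, 32, y, q), (r, b, 8, c, u), (r, b, 8, y, q), (y, b, 27, c, u), (y, b, 27, y, q), (y, b, 32, c, u), (y, b, 32, y, q), (y, b, 8, c, u), (y, b, 8, y, q), (y, k, 38, u, u), (y, k, 38, y, d), (y, k, 9, u, u), (y, k, 9, y, d)}
π[C, B, G]: project onto (C, B, G) (16 duplicate(s) eliminated) → {(d, k, c), (d, k, y), (q, b, d), (q, b, r), (q, b, y), (u, b, d), (u, b, r), (u, b, y), (u, k, c), (u, k, y)}

{(d, k, c), (d, k, y), (q, b, d), (q, b, r), (q, b, y), (u, b, d), (u, b, r), (u, b, y), (u, k, c), (u, k, y)}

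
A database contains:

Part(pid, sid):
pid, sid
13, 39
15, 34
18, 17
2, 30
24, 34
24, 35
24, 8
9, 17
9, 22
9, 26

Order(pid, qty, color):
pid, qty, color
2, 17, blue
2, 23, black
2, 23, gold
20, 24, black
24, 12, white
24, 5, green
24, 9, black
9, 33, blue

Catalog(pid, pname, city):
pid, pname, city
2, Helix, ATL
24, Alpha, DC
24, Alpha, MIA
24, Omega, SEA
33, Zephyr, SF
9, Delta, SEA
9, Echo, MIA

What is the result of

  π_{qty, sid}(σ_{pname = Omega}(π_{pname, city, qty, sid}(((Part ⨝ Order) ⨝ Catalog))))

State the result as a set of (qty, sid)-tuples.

Joining Part and Order on pid yields {(2, 30, 17, blue), (2, 30, 23, black), (2, 30, 23, gold), (24, 34, 12, white), (24, 34, 5, green), (24, 34, 9, black), (24, 35, 12, white), (24, 35, 5, green), (24, 35, 9, black), (24, 8, 12, white), (24, 8, 5, green), (24, 8, 9, black), (9, 17, 33, blue), (9, 22, 33, blue), (9, 26, 33, blue)}.
Joining (Part ⨝ Order) and Catalog on pid yields {(2, 30, 17, blue, Helix, ATL), (2, 30, 23, black, Helix, ATL), (2, 30, 23, gold, Helix, ATL), (24, 34, 12, white, Alpha, DC), (24, 34, 12, white, Alpha, MIA), (24, 34, 12, white, Omega, SEA), (24, 34, 5, green, Alpha, DC), (24, 34, 5, green, Alpha, MIA), (24, 34, 5, green, Omega, SEA), (24, 34, 9, black, Alpha, DC), (24, 34, 9, black, Alpha, MIA), (24, 34, 9, black, Omega, SEA), (24, 35, 12, white, Alpha, DC), (24, 35, 12, white, Alpha, MIA), (24, 35, 12, white, Omega, SEA), (24, 35, 5, green, Alpha, DC), (24, 35, 5, green, Alpha, MIA), (24, 35, 5, green, Omega, SEA), (24, 35, 9, black, Alpha, DC), (24, 35, 9, black, Alpha, MIA), (24, 35, 9, black, Omega, SEA), (24, 8, 12, white, Alpha, DC), (24, 8, 12, white, Alpha, MIA), (24, 8, 12, white, Omega, SEA), (24, 8, 5, green, Alpha, DC), (24, 8, 5, green, Alpha, MIA), (24, 8, 5, green, Omega, SEA), (24, 8, 9, black, Alpha, DC), (24, 8, 9, black, Alpha, MIA), (24, 8, 9, black, Omega, SEA), (9, 17, 33, blue, Delta, SEA), (9, 17, 33, blue, Echo, MIA), (9, 22, 33, blue, Delta, SEA), (9, 22, 33, blue, Echo, MIA), (9, 26, 33, blue, Delta, SEA), (9, 26, 33, blue, Echo, MIA)}.
Projecting to pname, city, qty, sid (1 duplicate(s) eliminated): {(Alpha, DC, 12, 34), (Alpha, DC, 12, 35), (Alpha, DC, 12, 8), (Alpha, DC, 5, 34), (Alpha, DC, 5, 35), (Alpha, DC, 5, 8), (Alpha, DC, 9, 34), (Alpha, DC, 9, 35), (Alpha, DC, 9, 8), (Alpha, MIA, 12, 34), (Alpha, MIA, 12, 35), (Alpha, MIA, 12, 8), (Alpha, MIA, 5, 34), (Alpha, MIA, 5, 35), (Alpha, MIA, 5, 8), (Alpha, MIA, 9, 34), (Alpha, MIA, 9, 35), (Alpha, MIA, 9, 8), (Delta, SEA, 33, 17), (Delta, SEA, 33, 22), (Delta, SEA, 33, 26), (Echo, MIA, 33, 17), (Echo, MIA, 33, 22), (Echo, MIA, 33, 26), (Helix, ATL, 17, 30), (Helix, ATL, 23, 30), (Omega, SEA, 12, 34), (Omega, SEA, 12, 35), (Omega, SEA, 12, 8), (Omega, SEA, 5, 34), (Omega, SEA, 5, 35), (Omega, SEA, 5, 8), (Omega, SEA, 9, 34), (Omega, SEA, 9, 35), (Omega, SEA, 9, 8)}
Apply σ_{pname = Omega}; surviving tuples: {(Omega, SEA, 12, 34), (Omega, SEA, 12, 35), (Omega, SEA, 12, 8), (Omega, SEA, 5, 34), (Omega, SEA, 5, 35), (Omega, SEA, 5, 8), (Omega, SEA, 9, 34), (Omega, SEA, 9, 35), (Omega, SEA, 9, 8)}
Projecting to qty, sid: {(12, 34), (12, 35), (12, 8), (5, 34), (5, 35), (5, 8), (9, 34), (9, 35), (9, 8)}

{(12, 34), (12, 35), (12, 8), (5, 34), (5, 35), (5, 8), (9, 34), (9, 35), (9, 8)}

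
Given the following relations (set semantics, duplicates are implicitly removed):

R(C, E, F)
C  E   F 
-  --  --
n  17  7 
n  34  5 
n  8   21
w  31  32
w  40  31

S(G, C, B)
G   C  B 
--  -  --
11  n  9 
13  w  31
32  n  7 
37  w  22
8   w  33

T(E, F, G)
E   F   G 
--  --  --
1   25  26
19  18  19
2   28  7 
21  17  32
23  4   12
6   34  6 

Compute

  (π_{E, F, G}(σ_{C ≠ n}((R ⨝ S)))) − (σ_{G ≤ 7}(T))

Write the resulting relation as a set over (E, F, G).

Joining R and S on C yields {(n, 17, 7, 11, 9), (n, 17, 7, 32, 7), (n, 34, 5, 11, 9), (n, 34, 5, 32, 7), (n, 8, 21, 11, 9), (n, 8, 21, 32, 7), (w, 31, 32, 13, 31), (w, 31, 32, 37, 22), (w, 31, 32, 8, 33), (w, 40, 31, 13, 31), (w, 40, 31, 37, 22), (w, 40, 31, 8, 33)}.
σ[C ≠ n]: keep tuples satisfying C ≠ n → {(w, 31, 32, 13, 31), (w, 31, 32, 37, 22), (w, 31, 32, 8, 33), (w, 40, 31, 13, 31), (w, 40, 31, 37, 22), (w, 40, 31, 8, 33)}
Projecting to E, F, G: {(31, 32, 13), (31, 32, 37), (31, 32, 8), (40, 31, 13), (40, 31, 37), (40, 31, 8)}
σ[G ≤ 7]: keep tuples satisfying G ≤ 7 → {(2, 28, 7), (6, 34, 6)}
Taking the difference: {(31, 32, 13), (31, 32, 37), (31, 32, 8), (40, 31, 13), (40, 31, 37), (40, 31, 8)}

{(31, 32, 13), (31, 32, 37), (31, 32, 8), (40, 31, 13), (40, 31, 37), (40, 31, 8)}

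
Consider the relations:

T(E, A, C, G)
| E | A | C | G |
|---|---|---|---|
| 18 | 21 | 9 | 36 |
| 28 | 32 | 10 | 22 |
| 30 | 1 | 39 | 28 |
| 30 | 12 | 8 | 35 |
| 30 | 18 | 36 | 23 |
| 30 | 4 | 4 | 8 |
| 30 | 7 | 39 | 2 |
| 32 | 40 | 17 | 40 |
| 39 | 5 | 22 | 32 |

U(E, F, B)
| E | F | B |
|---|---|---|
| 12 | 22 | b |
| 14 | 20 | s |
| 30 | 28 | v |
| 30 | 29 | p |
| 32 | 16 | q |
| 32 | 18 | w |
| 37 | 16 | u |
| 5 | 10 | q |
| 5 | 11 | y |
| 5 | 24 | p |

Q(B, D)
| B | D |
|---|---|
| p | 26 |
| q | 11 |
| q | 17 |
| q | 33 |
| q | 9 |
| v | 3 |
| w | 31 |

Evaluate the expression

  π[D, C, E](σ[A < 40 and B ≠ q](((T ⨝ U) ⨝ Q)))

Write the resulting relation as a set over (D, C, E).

Natural join on E: {(30, 1, 39, 28, 28, v), (30, 1, 39, 28, 29, p), (30, 12, 8, 35, 28, v), (30, 12, 8, 35, 29, p), (30, 18, 36, 23, 28, v), (30, 18, 36, 23, 29, p), (30, 4, 4, 8, 28, v), (30, 4, 4, 8, 29, p), (30, 7, 39, 2, 28, v), (30, 7, 39, 2, 29, p), (32, 40, 17, 40, 16, q), (32, 40, 17, 40, 18, w)}
Natural join on B: {(30, 1, 39, 28, 28, v, 3), (30, 1, 39, 28, 29, p, 26), (30, 12, 8, 35, 28, v, 3), (30, 12, 8, 35, 29, p, 26), (30, 18, 36, 23, 28, v, 3), (30, 18, 36, 23, 29, p, 26), (30, 4, 4, 8, 28, v, 3), (30, 4, 4, 8, 29, p, 26), (30, 7, 39, 2, 28, v, 3), (30, 7, 39, 2, 29, p, 26), (32, 40, 17, 40, 16, q, 11), (32, 40, 17, 40, 16, q, 17), (32, 40, 17, 40, 16, q, 33), (32, 40, 17, 40, 16, q, 9), (32, 40, 17, 40, 18, w, 31)}
Selection A < 40 and B ≠ q: {(30, 1, 39, 28, 28, v, 3), (30, 1, 39, 28, 29, p, 26), (30, 12, 8, 35, 28, v, 3), (30, 12, 8, 35, 29, p, 26), (30, 18, 36, 23, 28, v, 3), (30, 18, 36, 23, 29, p, 26), (30, 4, 4, 8, 28, v, 3), (30, 4, 4, 8, 29, p, 26), (30, 7, 39, 2, 28, v, 3), (30, 7, 39, 2, 29, p, 26)}
Keep only column(s) D, C, E (2 duplicate(s) eliminated): {(26, 36, 30), (26, 39, 30), (26, 4, 30), (26, 8, 30), (3, 36, 30), (3, 39, 30), (3, 4, 30), (3, 8, 30)}

{(26, 36, 30), (26, 39, 30), (26, 4, 30), (26, 8, 30), (3, 36, 30), (3, 39, 30), (3, 4, 30), (3, 8, 30)}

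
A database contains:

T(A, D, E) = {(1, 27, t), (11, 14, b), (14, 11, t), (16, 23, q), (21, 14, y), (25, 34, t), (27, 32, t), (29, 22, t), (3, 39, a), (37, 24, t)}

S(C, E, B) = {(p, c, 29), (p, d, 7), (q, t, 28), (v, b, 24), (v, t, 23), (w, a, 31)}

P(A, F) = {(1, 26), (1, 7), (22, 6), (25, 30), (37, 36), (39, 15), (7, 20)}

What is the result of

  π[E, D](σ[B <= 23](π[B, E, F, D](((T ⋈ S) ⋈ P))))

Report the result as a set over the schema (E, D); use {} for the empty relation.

{(t, 24), (t, 27), (t, 34)}

Joining T and S on E yields {(1, 27, t, q, 28), (1, 27, t, v, 23), (11, 14, b, v, 24), (14, 11, t, q, 28), (14, 11, t, v, 23), (25, 34, t, q, 28), (25, 34, t, v, 23), (27, 32, t, q, 28), (27, 32, t, v, 23), (29, 22, t, q, 28), (29, 22, t, v, 23), (3, 39, a, w, 31), (37, 24, t, q, 28), (37, 24, t, v, 23)}.
Joining (T ⋈ S) and P on A yields {(1, 27, t, q, 28, 26), (1, 27, t, q, 28, 7), (1, 27, t, v, 23, 26), (1, 27, t, v, 23, 7), (25, 34, t, q, 28, 30), (25, 34, t, v, 23, 30), (37, 24, t, q, 28, 36), (37, 24, t, v, 23, 36)}.
Projecting to B, E, F, D: {(23, t, 26, 27), (23, t, 30, 34), (23, t, 36, 24), (23, t, 7, 27), (28, t, 26, 27), (28, t, 30, 34), (28, t, 36, 24), (28, t, 7, 27)}
Filtering on B <= 23 leaves {(23, t, 26, 27), (23, t, 30, 34), (23, t, 36, 24), (23, t, 7, 27)}.
Projecting to E, D (1 duplicate(s) eliminated): {(t, 24), (t, 27), (t, 34)}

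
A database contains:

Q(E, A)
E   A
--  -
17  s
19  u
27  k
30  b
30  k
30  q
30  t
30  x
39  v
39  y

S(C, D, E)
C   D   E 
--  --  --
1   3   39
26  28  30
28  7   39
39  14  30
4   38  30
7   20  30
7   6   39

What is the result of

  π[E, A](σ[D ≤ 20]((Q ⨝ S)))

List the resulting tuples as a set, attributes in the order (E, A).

{(30, b), (30, k), (30, q), (30, t), (30, x), (39, v), (39, y)}

Natural join on E: {(30, b, 26, 28), (30, b, 39, 14), (30, b, 4, 38), (30, b, 7, 20), (30, k, 26, 28), (30, k, 39, 14), (30, k, 4, 38), (30, k, 7, 20), (30, q, 26, 28), (30, q, 39, 14), (30, q, 4, 38), (30, q, 7, 20), (30, t, 26, 28), (30, t, 39, 14), (30, t, 4, 38), (30, t, 7, 20), (30, x, 26, 28), (30, x, 39, 14), (30, x, 4, 38), (30, x, 7, 20), (39, v, 1, 3), (39, v, 28, 7), (39, v, 7, 6), (39, y, 1, 3), (39, y, 28, 7), (39, y, 7, 6)}
Filtering on D ≤ 20 leaves {(30, b, 39, 14), (30, b, 7, 20), (30, k, 39, 14), (30, k, 7, 20), (30, q, 39, 14), (30, q, 7, 20), (30, t, 39, 14), (30, t, 7, 20), (30, x, 39, 14), (30, x, 7, 20), (39, v, 1, 3), (39, v, 28, 7), (39, v, 7, 6), (39, y, 1, 3), (39, y, 28, 7), (39, y, 7, 6)}.
Projecting to E, A (9 duplicate(s) eliminated): {(30, b), (30, k), (30, q), (30, t), (30, x), (39, v), (39, y)}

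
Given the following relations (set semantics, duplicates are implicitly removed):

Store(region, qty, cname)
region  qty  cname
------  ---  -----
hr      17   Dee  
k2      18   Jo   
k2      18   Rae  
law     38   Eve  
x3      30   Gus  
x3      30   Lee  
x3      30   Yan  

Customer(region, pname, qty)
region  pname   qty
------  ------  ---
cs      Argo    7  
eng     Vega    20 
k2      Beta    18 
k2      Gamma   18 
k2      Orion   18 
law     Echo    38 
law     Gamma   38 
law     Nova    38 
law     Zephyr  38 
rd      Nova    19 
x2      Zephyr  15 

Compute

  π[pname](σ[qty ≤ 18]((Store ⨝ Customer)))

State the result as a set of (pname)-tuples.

Joining Store and Customer on region, qty yields {(k2, 18, Jo, Beta), (k2, 18, Jo, Gamma), (k2, 18, Jo, Orion), (k2, 18, Rae, Beta), (k2, 18, Rae, Gamma), (k2, 18, Rae, Orion), (law, 38, Eve, Echo), (law, 38, Eve, Gamma), (law, 38, Eve, Nova), (law, 38, Eve, Zephyr)}.
Filtering on qty ≤ 18 leaves {(k2, 18, Jo, Beta), (k2, 18, Jo, Gamma), (k2, 18, Jo, Orion), (k2, 18, Rae, Beta), (k2, 18, Rae, Gamma), (k2, 18, Rae, Orion)}.
Keep only column(s) pname (3 duplicate(s) eliminated): {Beta, Gamma, Orion}

{Beta, Gamma, Orion}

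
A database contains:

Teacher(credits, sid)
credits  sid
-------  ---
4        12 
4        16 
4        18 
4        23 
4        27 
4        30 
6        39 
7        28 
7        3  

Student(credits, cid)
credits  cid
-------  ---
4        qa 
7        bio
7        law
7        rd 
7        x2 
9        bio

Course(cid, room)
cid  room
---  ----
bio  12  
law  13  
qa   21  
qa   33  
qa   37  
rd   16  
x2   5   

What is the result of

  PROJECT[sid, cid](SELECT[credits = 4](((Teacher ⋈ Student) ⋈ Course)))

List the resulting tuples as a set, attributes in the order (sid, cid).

Joining Teacher and Student on credits yields {(4, 12, qa), (4, 16, qa), (4, 18, qa), (4, 23, qa), (4, 27, qa), (4, 30, qa), (7, 28, bio), (7, 28, law), (7, 28, rd), (7, 28, x2), (7, 3, bio), (7, 3, law), (7, 3, rd), (7, 3, x2)}.
Joining (Teacher ⋈ Student) and Course on cid yields {(4, 12, qa, 21), (4, 12, qa, 33), (4, 12, qa, 37), (4, 16, qa, 21), (4, 16, qa, 33), (4, 16, qa, 37), (4, 18, qa, 21), (4, 18, qa, 33), (4, 18, qa, 37), (4, 23, qa, 21), (4, 23, qa, 33), (4, 23, qa, 37), (4, 27, qa, 21), (4, 27, qa, 33), (4, 27, qa, 37), (4, 30, qa, 21), (4, 30, qa, 33), (4, 30, qa, 37), (7, 28, bio, 12), (7, 28, law, 13), (7, 28, rd, 16), (7, 28, x2, 5), (7, 3, bio, 12), (7, 3, law, 13), (7, 3, rd, 16), (7, 3, x2, 5)}.
Apply σ_{credits = 4}; surviving tuples: {(4, 12, qa, 21), (4, 12, qa, 33), (4, 12, qa, 37), (4, 16, qa, 21), (4, 16, qa, 33), (4, 16, qa, 37), (4, 18, qa, 21), (4, 18, qa, 33), (4, 18, qa, 37), (4, 23, qa, 21), (4, 23, qa, 33), (4, 23, qa, 37), (4, 27, qa, 21), (4, 27, qa, 33), (4, 27, qa, 37), (4, 30, qa, 21), (4, 30, qa, 33), (4, 30, qa, 37)}
Projecting to sid, cid (12 duplicate(s) eliminated): {(12, qa), (16, qa), (18, qa), (23, qa), (27, qa), (30, qa)}

{(12, qa), (16, qa), (18, qa), (23, qa), (27, qa), (30, qa)}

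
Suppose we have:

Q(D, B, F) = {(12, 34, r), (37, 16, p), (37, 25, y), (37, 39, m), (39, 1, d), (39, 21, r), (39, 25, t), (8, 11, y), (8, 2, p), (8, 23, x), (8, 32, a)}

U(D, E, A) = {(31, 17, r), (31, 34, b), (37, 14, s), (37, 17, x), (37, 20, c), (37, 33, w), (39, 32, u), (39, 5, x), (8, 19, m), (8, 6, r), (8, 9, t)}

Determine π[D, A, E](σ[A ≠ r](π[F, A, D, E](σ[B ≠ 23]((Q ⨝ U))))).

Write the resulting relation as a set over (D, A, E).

{(37, c, 20), (37, s, 14), (37, w, 33), (37, x, 17), (39, u, 32), (39, x, 5), (8, m, 19), (8, t, 9)}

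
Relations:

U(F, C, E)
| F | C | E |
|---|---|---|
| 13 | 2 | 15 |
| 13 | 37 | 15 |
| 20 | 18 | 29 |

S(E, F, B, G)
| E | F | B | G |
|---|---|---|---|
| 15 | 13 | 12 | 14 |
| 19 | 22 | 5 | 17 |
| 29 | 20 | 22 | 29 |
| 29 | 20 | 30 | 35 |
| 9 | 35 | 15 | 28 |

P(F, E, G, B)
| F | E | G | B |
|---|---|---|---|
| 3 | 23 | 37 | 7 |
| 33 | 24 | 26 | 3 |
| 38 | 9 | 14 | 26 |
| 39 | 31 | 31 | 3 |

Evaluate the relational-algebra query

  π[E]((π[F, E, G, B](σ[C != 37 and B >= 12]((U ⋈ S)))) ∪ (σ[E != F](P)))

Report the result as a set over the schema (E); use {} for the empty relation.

{15, 23, 24, 29, 31, 9}

U ⋈ S (natural join on F, E): {(13, 2, 15, 12, 14), (13, 37, 15, 12, 14), (20, 18, 29, 22, 29), (20, 18, 29, 30, 35)}
Filtering on C != 37 and B >= 12 leaves {(13, 2, 15, 12, 14), (20, 18, 29, 22, 29), (20, 18, 29, 30, 35)}.
π[F, E, G, B]: project onto (F, E, G, B) → {(13, 15, 14, 12), (20, 29, 29, 22), (20, 29, 35, 30)}
Filtering on E != F leaves {(3, 23, 37, 7), (33, 24, 26, 3), (38, 9, 14, 26), (39, 31, 31, 3)}.
Union: {(13, 15, 14, 12), (20, 29, 29, 22), (20, 29, 35, 30)} with {(3, 23, 37, 7), (33, 24, 26, 3), (38, 9, 14, 26), (39, 31, 31, 3)} → {(13, 15, 14, 12), (20, 29, 29, 22), (20, 29, 35, 30), (3, 23, 37, 7), (33, 24, 26, 3), (38, 9, 14, 26), (39, 31, 31, 3)}
π[E]: project onto (E) (1 duplicate(s) eliminated) → {15, 23, 24, 29, 31, 9}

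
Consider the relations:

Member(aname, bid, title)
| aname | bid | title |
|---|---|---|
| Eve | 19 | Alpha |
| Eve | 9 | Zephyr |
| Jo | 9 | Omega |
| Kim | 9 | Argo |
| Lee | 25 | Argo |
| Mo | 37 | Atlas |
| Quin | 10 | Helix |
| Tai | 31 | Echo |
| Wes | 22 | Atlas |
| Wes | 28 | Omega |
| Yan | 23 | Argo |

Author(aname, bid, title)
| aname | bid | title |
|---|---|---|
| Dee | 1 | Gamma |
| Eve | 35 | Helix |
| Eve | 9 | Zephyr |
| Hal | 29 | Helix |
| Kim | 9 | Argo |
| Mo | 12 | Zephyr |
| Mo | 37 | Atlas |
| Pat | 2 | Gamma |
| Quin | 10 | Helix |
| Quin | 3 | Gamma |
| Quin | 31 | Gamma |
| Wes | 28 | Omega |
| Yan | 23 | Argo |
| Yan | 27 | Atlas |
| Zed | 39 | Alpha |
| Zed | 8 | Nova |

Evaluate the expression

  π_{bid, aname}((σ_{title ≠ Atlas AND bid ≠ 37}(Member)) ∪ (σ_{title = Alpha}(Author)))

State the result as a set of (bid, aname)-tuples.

{(10, Quin), (19, Eve), (23, Yan), (25, Lee), (28, Wes), (31, Tai), (39, Zed), (9, Eve), (9, Jo), (9, Kim)}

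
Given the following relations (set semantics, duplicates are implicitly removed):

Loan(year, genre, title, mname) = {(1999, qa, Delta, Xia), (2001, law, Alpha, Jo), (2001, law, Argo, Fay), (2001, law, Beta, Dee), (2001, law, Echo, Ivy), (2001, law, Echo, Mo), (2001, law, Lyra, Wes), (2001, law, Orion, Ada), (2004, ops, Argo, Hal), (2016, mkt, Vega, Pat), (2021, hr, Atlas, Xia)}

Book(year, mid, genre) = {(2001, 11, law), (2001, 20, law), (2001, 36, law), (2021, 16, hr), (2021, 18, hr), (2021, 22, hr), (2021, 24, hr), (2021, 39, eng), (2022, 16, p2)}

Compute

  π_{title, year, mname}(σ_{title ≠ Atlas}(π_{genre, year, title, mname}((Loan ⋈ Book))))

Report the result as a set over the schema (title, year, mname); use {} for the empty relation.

{(Alpha, 2001, Jo), (Argo, 2001, Fay), (Beta, 2001, Dee), (Echo, 2001, Ivy), (Echo, 2001, Mo), (Lyra, 2001, Wes), (Orion, 2001, Ada)}

Joining Loan and Book on year, genre yields {(2001, law, Alpha, Jo, 11), (2001, law, Alpha, Jo, 20), (2001, law, Alpha, Jo, 36), (2001, law, Argo, Fay, 11), (2001, law, Argo, Fay, 20), (2001, law, Argo, Fay, 36), (2001, law, Beta, Dee, 11), (2001, law, Beta, Dee, 20), (2001, law, Beta, Dee, 36), (2001, law, Echo, Ivy, 11), (2001, law, Echo, Ivy, 20), (2001, law, Echo, Ivy, 36), (2001, law, Echo, Mo, 11), (2001, law, Echo, Mo, 20), (2001, law, Echo, Mo, 36), (2001, law, Lyra, Wes, 11), (2001, law, Lyra, Wes, 20), (2001, law, Lyra, Wes, 36), (2001, law, Orion, Ada, 11), (2001, law, Orion, Ada, 20), (2001, law, Orion, Ada, 36), (2021, hr, Atlas, Xia, 16), (2021, hr, Atlas, Xia, 18), (2021, hr, Atlas, Xia, 22), (2021, hr, Atlas, Xia, 24)}.
π_{genre, year, title, mname} gives {(hr, 2021, Atlas, Xia), (law, 2001, Alpha, Jo), (law, 2001, Argo, Fay), (law, 2001, Beta, Dee), (law, 2001, Echo, Ivy), (law, 2001, Echo, Mo), (law, 2001, Lyra, Wes), (law, 2001, Orion, Ada)} (17 duplicate(s) eliminated).
Filtering on title ≠ Atlas leaves {(law, 2001, Alpha, Jo), (law, 2001, Argo, Fay), (law, 2001, Beta, Dee), (law, 2001, Echo, Ivy), (law, 2001, Echo, Mo), (law, 2001, Lyra, Wes), (law, 2001, Orion, Ada)}.
π_{title, year, mname} gives {(Alpha, 2001, Jo), (Argo, 2001, Fay), (Beta, 2001, Dee), (Echo, 2001, Ivy), (Echo, 2001, Mo), (Lyra, 2001, Wes), (Orion, 2001, Ada)}.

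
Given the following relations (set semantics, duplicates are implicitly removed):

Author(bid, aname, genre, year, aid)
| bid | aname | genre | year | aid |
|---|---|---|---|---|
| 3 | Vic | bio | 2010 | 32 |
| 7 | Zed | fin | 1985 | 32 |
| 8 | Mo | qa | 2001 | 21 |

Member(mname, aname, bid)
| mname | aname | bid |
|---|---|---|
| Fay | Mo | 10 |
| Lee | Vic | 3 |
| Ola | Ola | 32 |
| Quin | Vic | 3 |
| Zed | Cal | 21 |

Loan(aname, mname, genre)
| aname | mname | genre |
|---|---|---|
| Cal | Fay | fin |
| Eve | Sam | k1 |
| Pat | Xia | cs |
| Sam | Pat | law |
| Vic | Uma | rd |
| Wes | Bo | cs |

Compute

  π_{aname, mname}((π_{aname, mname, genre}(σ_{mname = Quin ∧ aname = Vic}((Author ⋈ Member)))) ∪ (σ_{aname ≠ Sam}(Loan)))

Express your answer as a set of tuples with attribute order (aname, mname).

{(Cal, Fay), (Eve, Sam), (Pat, Xia), (Vic, Quin), (Vic, Uma), (Wes, Bo)}

Author ⋈ Member (natural join on bid, aname): {(3, Vic, bio, 2010, 32, Lee), (3, Vic, bio, 2010, 32, Quin)}
Filtering on mname = Quin ∧ aname = Vic leaves {(3, Vic, bio, 2010, 32, Quin)}.
Projecting to aname, mname, genre: {(Vic, Quin, bio)}
Filtering on aname ≠ Sam leaves {(Cal, Fay, fin), (Eve, Sam, k1), (Pat, Xia, cs), (Vic, Uma, rd), (Wes, Bo, cs)}.
Taking the union: {(Cal, Fay, fin), (Eve, Sam, k1), (Pat, Xia, cs), (Vic, Quin, bio), (Vic, Uma, rd), (Wes, Bo, cs)}
Projecting to aname, mname: {(Cal, Fay), (Eve, Sam), (Pat, Xia), (Vic, Quin), (Vic, Uma), (Wes, Bo)}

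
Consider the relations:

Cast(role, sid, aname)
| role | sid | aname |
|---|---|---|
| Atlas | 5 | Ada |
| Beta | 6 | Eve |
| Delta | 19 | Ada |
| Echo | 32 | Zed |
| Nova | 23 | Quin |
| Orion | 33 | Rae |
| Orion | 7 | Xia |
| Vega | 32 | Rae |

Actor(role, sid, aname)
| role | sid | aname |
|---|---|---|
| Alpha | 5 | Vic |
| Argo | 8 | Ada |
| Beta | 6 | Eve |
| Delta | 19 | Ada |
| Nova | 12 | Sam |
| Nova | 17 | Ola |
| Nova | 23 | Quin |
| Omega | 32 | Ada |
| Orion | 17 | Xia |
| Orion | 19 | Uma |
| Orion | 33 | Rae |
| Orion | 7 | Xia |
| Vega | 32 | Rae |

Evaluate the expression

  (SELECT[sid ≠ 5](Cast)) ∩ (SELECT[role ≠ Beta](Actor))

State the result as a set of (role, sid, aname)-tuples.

{(Delta, 19, Ada), (Nova, 23, Quin), (Orion, 33, Rae), (Orion, 7, Xia), (Vega, 32, Rae)}

σ[sid ≠ 5]: keep tuples satisfying sid ≠ 5 → {(Beta, 6, Eve), (Delta, 19, Ada), (Echo, 32, Zed), (Nova, 23, Quin), (Orion, 33, Rae), (Orion, 7, Xia), (Vega, 32, Rae)}
σ[role ≠ Beta]: keep tuples satisfying role ≠ Beta → {(Alpha, 5, Vic), (Argo, 8, Ada), (Delta, 19, Ada), (Nova, 12, Sam), (Nova, 17, Ola), (Nova, 23, Quin), (Omega, 32, Ada), (Orion, 17, Xia), (Orion, 19, Uma), (Orion, 33, Rae), (Orion, 7, Xia), (Vega, 32, Rae)}
Taking the intersection: {(Delta, 19, Ada), (Nova, 23, Quin), (Orion, 33, Rae), (Orion, 7, Xia), (Vega, 32, Rae)}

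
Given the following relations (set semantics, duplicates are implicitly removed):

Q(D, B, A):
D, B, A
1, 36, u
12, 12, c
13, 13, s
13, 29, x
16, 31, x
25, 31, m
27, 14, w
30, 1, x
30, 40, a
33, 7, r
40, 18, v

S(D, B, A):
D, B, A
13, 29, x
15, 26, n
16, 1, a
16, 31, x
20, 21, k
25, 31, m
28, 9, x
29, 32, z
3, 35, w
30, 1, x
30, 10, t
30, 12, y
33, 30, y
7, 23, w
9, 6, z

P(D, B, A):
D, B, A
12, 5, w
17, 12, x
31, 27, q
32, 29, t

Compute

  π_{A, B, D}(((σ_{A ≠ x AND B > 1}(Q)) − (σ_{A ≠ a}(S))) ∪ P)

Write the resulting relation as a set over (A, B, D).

Apply σ_{A ≠ x AND B > 1}; surviving tuples: {(1, 36, u), (12, 12, c), (13, 13, s), (25, 31, m), (27, 14, w), (30, 40, a), (33, 7, r), (40, 18, v)}
Apply σ_{A ≠ a}; surviving tuples: {(13, 29, x), (15, 26, n), (16, 31, x), (20, 21, k), (25, 31, m), (28, 9, x), (29, 32, z), (3, 35, w), (30, 1, x), (30, 10, t), (30, 12, y), (33, 30, y), (7, 23, w), (9, 6, z)}
Difference: {(1, 36, u), (12, 12, c), (13, 13, s), (25, 31, m), (27, 14, w), (30, 40, a), (33, 7, r), (40, 18, v)} with {(13, 29, x), (15, 26, n), (16, 31, x), (20, 21, k), (25, 31, m), (28, 9, x), (29, 32, z), (3, 35, w), (30, 1, x), (30, 10, t), (30, 12, y), (33, 30, y), (7, 23, w), (9, 6, z)} → {(1, 36, u), (12, 12, c), (13, 13, s), (27, 14, w), (30, 40, a), (33, 7, r), (40, 18, v)}
Union: {(1, 36, u), (12, 12, c), (13, 13, s), (27, 14, w), (30, 40, a), (33, 7, r), (40, 18, v)} with {(12, 5, w), (17, 12, x), (31, 27, q), (32, 29, t)} → {(1, 36, u), (12, 12, c), (12, 5, w), (13, 13, s), (17, 12, x), (27, 14, w), (30, 40, a), (31, 27, q), (32, 29, t), (33, 7, r), (40, 18, v)}
π[A, B, D]: project onto (A, B, D) → {(a, 40, 30), (c, 12, 12), (q, 27, 31), (r, 7, 33), (s, 13, 13), (t, 29, 32), (u, 36, 1), (v, 18, 40), (w, 14, 27), (w, 5, 12), (x, 12, 17)}

{(a, 40, 30), (c, 12, 12), (q, 27, 31), (r, 7, 33), (s, 13, 13), (t, 29, 32), (u, 36, 1), (v, 18, 40), (w, 14, 27), (w, 5, 12), (x, 12, 17)}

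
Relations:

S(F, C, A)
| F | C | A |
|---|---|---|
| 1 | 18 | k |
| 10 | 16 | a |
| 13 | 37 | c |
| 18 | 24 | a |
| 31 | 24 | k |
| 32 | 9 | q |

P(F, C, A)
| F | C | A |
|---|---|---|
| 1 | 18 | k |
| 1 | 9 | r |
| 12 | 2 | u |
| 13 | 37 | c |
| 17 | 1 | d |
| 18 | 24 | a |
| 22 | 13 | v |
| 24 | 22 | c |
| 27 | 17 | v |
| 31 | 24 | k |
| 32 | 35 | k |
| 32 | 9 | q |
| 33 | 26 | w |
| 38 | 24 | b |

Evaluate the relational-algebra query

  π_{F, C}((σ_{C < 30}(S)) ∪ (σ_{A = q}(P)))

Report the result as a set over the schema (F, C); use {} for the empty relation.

Selection C < 30: {(1, 18, k), (10, 16, a), (18, 24, a), (31, 24, k), (32, 9, q)}
Selection A = q: {(32, 9, q)}
Taking the union: {(1, 18, k), (10, 16, a), (18, 24, a), (31, 24, k), (32, 9, q)}
Keep only column(s) F, C: {(1, 18), (10, 16), (18, 24), (31, 24), (32, 9)}

{(1, 18), (10, 16), (18, 24), (31, 24), (32, 9)}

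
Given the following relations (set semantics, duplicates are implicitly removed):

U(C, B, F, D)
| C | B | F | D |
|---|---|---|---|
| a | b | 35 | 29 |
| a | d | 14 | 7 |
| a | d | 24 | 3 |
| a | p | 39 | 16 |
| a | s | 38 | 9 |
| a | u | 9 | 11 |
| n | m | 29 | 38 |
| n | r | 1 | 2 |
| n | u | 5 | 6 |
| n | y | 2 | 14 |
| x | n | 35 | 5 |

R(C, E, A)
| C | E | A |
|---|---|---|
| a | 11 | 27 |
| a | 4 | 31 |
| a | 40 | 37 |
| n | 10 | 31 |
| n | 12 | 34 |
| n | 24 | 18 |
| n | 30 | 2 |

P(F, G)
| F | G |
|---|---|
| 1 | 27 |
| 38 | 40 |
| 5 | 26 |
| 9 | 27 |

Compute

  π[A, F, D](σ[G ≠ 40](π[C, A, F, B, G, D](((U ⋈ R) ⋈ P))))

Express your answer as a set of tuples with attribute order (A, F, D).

{(18, 1, 2), (18, 5, 6), (2, 1, 2), (2, 5, 6), (27, 9, 11), (31, 1, 2), (31, 5, 6), (31, 9, 11), (34, 1, 2), (34, 5, 6), (37, 9, 11)}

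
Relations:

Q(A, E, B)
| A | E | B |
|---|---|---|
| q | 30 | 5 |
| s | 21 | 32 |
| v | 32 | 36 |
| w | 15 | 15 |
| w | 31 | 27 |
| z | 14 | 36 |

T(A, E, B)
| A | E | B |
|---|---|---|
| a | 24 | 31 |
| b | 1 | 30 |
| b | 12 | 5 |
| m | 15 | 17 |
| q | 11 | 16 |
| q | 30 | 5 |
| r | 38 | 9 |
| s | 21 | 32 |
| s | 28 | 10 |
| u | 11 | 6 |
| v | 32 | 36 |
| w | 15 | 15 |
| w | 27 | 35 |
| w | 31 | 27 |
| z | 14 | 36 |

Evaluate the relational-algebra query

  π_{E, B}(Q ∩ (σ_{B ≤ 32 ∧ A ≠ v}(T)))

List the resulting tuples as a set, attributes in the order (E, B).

{(15, 15), (21, 32), (30, 5), (31, 27)}

Selection B ≤ 32 ∧ A ≠ v: {(a, 24, 31), (b, 1, 30), (b, 12, 5), (m, 15, 17), (q, 11, 16), (q, 30, 5), (r, 38, 9), (s, 21, 32), (s, 28, 10), (u, 11, 6), (w, 15, 15), (w, 31, 27)}
Set intersection of the two operands is {(q, 30, 5), (s, 21, 32), (w, 15, 15), (w, 31, 27)}.
π[E, B]: project onto (E, B) → {(15, 15), (21, 32), (30, 5), (31, 27)}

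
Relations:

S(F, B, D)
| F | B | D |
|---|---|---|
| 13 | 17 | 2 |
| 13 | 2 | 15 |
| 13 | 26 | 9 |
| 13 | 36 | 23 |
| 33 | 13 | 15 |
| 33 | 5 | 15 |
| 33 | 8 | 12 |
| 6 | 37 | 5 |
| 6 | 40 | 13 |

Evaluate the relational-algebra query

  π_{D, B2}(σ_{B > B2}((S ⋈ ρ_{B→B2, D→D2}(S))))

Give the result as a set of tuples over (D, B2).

{(12, 5), (13, 37), (15, 5), (15, 8), (2, 2), (23, 17), (23, 2), (23, 26), (9, 17), (9, 2)}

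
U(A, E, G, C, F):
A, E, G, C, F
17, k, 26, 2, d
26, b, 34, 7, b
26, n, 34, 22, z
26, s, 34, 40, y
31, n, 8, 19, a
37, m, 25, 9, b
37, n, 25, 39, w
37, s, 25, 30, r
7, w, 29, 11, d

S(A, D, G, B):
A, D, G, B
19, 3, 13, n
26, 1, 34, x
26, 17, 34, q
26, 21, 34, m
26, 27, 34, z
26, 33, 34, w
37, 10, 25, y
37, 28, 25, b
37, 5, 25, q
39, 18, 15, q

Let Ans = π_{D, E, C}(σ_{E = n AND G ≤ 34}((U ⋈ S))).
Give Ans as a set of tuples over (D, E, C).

U ⋈ S (natural join on A, G): {(26, b, 34, 7, b, 1, x), (26, b, 34, 7, b, 17, q), (26, b, 34, 7, b, 21, m), (26, b, 34, 7, b, 27, z), (26, b, 34, 7, b, 33, w), (26, n, 34, 22, z, 1, x), (26, n, 34, 22, z, 17, q), (26, n, 34, 22, z, 21, m), (26, n, 34, 22, z, 27, z), (26, n, 34, 22, z, 33, w), (26, s, 34, 40, y, 1, x), (26, s, 34, 40, y, 17, q), (26, s, 34, 40, y, 21, m), (26, s, 34, 40, y, 27, z), (26, s, 34, 40, y, 33, w), (37, m, 25, 9, b, 10, y), (37, m, 25, 9, b, 28, b), (37, m, 25, 9, b, 5, q), (37, n, 25, 39, w, 10, y), (37, n, 25, 39, w, 28, b), (37, n, 25, 39, w, 5, q), (37, s, 25, 30, r, 10, y), (37, s, 25, 30, r, 28, b), (37, s, 25, 30, r, 5, q)}
Selection E = n AND G ≤ 34: {(26, n, 34, 22, z, 1, x), (26, n, 34, 22, z, 17, q), (26, n, 34, 22, z, 21, m), (26, n, 34, 22, z, 27, z), (26, n, 34, 22, z, 33, w), (37, n, 25, 39, w, 10, y), (37, n, 25, 39, w, 28, b), (37, n, 25, 39, w, 5, q)}
π_{D, E, C} gives {(1, n, 22), (10, n, 39), (17, n, 22), (21, n, 22), (27, n, 22), (28, n, 39), (33, n, 22), (5, n, 39)}.

{(1, n, 22), (10, n, 39), (17, n, 22), (21, n, 22), (27, n, 22), (28, n, 39), (33, n, 22), (5, n, 39)}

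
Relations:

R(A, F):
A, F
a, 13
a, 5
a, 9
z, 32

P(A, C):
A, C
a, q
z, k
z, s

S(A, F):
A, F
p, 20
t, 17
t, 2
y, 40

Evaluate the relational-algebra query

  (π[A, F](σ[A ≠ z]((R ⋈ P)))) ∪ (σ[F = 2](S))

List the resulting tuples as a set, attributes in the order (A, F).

{(a, 13), (a, 5), (a, 9), (t, 2)}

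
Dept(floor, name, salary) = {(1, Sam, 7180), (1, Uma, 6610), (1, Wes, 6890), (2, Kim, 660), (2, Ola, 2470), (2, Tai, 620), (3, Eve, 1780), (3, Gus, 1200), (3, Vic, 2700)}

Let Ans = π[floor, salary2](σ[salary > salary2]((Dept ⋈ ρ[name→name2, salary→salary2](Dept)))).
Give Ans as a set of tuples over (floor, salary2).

{(1, 6610), (1, 6890), (2, 620), (2, 660), (3, 1200), (3, 1780)}

ρ[name→name2, salary→salary2]: schema becomes (floor, name2, salary2); tuples unchanged.
Joining Dept and ρ[name→name2, salary→salary2](Dept) on floor yields {(1, Sam, 7180, Sam, 7180), (1, Sam, 7180, Uma, 6610), (1, Sam, 7180, Wes, 6890), (1, Uma, 6610, Sam, 7180), (1, Uma, 6610, Uma, 6610), (1, Uma, 6610, Wes, 6890), (1, Wes, 6890, Sam, 7180), (1, Wes, 6890, Uma, 6610), (1, Wes, 6890, Wes, 6890), (2, Kim, 660, Kim, 660), (2, Kim, 660, Ola, 2470), (2, Kim, 660, Tai, 620), (2, Ola, 2470, Kim, 660), (2, Ola, 2470, Ola, 2470), (2, Ola, 2470, Tai, 620), (2, Tai, 620, Kim, 660), (2, Tai, 620, Ola, 2470), (2, Tai, 620, Tai, 620), (3, Eve, 1780, Eve, 1780), (3, Eve, 1780, Gus, 1200), (3, Eve, 1780, Vic, 2700), (3, Gus, 1200, Eve, 1780), (3, Gus, 1200, Gus, 1200), (3, Gus, 1200, Vic, 2700), (3, Vic, 2700, Eve, 1780), (3, Vic, 2700, Gus, 1200), (3, Vic, 2700, Vic, 2700)}.
σ[salary > salary2]: keep tuples satisfying salary > salary2 → {(1, Sam, 7180, Uma, 6610), (1, Sam, 7180, Wes, 6890), (1, Wes, 6890, Uma, 6610), (2, Kim, 660, Tai, 620), (2, Ola, 2470, Kim, 660), (2, Ola, 2470, Tai, 620), (3, Eve, 1780, Gus, 1200), (3, Vic, 2700, Eve, 1780), (3, Vic, 2700, Gus, 1200)}
Keep only column(s) floor, salary2 (3 duplicate(s) eliminated): {(1, 6610), (1, 6890), (2, 620), (2, 660), (3, 1200), (3, 1780)}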